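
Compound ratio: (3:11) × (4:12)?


Compound ratio = (3×4) : (11×12)
= 12:132
GCD = 12
= 1:11

1:11


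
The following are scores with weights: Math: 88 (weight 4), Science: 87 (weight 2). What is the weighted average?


Numerator = 88×4 + 87×2
= 352 + 174
= 526
Total weight = 6
Weighted avg = 526/6
= 87.67

87.67


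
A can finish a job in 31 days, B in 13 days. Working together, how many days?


Rate of A = 1/31 per day
Rate of B = 1/13 per day
Combined rate = 1/31 + 1/13 = 44/403 ≈ 0.1092 per day
Days = 1 / combined rate = 403/44
≈ 9.16 days

9.16 days


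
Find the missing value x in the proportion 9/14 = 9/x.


Cross multiply: 9 × x = 14 × 9
9x = 126
x = 126 / 9
= 14.00

14.00


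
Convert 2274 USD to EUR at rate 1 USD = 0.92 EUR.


Amount × rate = 2274 × 0.92
= 2092.08 EUR

2092.08 EUR


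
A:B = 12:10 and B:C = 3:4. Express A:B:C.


Match B: multiply A:B by 3 → 36:30
Multiply B:C by 10 → 30:40
Combined: 36:30:40
GCD = 2
= 18:15:20

18:15:20


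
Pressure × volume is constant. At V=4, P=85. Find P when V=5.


Inverse proportion: x × y = constant
k = 4 × 85 = 340
y₂ = k / 5 = 340 / 5
= 68.00

68.00


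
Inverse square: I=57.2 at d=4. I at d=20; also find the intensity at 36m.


I₁d₁² = I₂d₂²
I at 20m = 57.2 × (4/20)² = 57.2 × 16/400 = 915.2/400 = 2.2880
I at 36m = 57.2 × (4/36)² = 57.2 × 16/1296 = 915.2/1296 ≈ 0.7062
= 2.2880 and 0.7062

2.2880 and 0.7062


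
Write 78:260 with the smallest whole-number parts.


GCD(78, 260) = 26
78/26 : 260/26
= 3:10

3:10


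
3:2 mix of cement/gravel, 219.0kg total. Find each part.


Total parts = 3 + 2 = 5
cement: 219.0 × 3/5 = 131.4kg
gravel: 219.0 × 2/5 = 87.6kg
= 131.4kg and 87.6kg

131.4kg and 87.6kg


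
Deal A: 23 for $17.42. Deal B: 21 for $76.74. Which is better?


Deal A: $17.42/23 = $0.7574/unit
Deal B: $76.74/21 = $3.6543/unit
A is cheaper per unit
= Deal A

Deal A


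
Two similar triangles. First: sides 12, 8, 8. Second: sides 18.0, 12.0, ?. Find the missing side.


Scale factor = 18.0/12 = 1.5
Missing side = 8 × 1.5
= 12.0

12.0


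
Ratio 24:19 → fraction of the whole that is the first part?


Total parts = 24 + 19 = 43
First part: 24/43 = 24/43
= 24/43

24/43


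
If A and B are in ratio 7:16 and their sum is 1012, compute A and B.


Let A = 7k, B = 16k.
7k + 16k = 1012
23k = 1012 → k = 1012/23 = 44
A = 7×44 = 308, B = 16×44 = 704
= A = 308, B = 704

A = 308, B = 704


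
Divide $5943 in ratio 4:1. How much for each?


Total parts = 4 + 1 = 5
Part 1: 5943 × 4/5 = 4754.40
Part 2: 5943 × 1/5 = 1188.60
= Part 1: $4754.40, Part 2: $1188.60

Part 1: $4754.40, Part 2: $1188.60


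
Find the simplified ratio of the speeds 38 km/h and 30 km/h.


Ratio = 38:30
GCD = 2
Simplified = 19:15
Time ratio (same distance) = 15:19
Speed ratio = 19:15

19:15


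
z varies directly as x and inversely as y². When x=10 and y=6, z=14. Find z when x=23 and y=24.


z = k·x/y²
Solve for k using the known point: k = z·y²/x = 14×36/10 = 504/10 = 50.4000
Now evaluate at x=23, y=24:
z = k × 23 / 576 = (504 × 23) / (10 × 576) = 11592/5760
= 2.0125

2.0125


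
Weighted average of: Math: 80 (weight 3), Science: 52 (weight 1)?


Numerator = 80×3 + 52×1
= 240 + 52
= 292
Total weight = 4
Weighted avg = 292/4
= 73.00

73.00


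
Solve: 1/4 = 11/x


Cross multiply: 1 × x = 4 × 11
1x = 44
x = 44 / 1
= 44.00

44.00


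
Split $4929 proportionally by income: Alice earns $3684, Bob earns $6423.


Total income = 3684 + 6423 = $10107
Alice: $4929 × 3684/10107 = $1796.62
Bob: $4929 × 6423/10107 = $3132.38
= Alice: $1796.62, Bob: $3132.38

Alice: $1796.62, Bob: $3132.38


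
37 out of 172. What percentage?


Percentage = (part / whole) × 100
= (37 / 172) × 100
≈ 21.51%

21.51%


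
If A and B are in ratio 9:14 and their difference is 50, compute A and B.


Let A = 9k, B = 14k.
14k - 9k = 50
5k = 50 → k = 50/5 = 10
A = 9×10 = 90, B = 14×10 = 140
= A = 90, B = 140

A = 90, B = 140


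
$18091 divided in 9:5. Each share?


Total parts = 9 + 5 = 14
Part 1: 18091 × 9/14 = 11629.93
Part 2: 18091 × 5/14 = 6461.07
= Part 1: $11629.93, Part 2: $6461.07

Part 1: $11629.93, Part 2: $6461.07


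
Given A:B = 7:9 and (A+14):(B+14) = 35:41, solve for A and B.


Let A = 7k, B = 9k.
(7k + 14) / (9k + 14) = 35/41
Cross-multiply: 41(7k + 14) = 35(9k + 14)
287k + 574 = 315k + 490
287k - 315k = 490 - 574
-28k = -84
k = -84/-28 = 3
A = 7×3 = 21, B = 9×3 = 27
= A = 21, B = 27

A = 21, B = 27


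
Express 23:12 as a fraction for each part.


Total parts = 23 + 12 = 35
First part: 23/35 = 23/35
Second part: 12/35 = 12/35
= 23/35 and 12/35

23/35 and 12/35


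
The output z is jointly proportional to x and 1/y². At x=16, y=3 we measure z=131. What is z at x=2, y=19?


z = k·x/y²
Solve for k using the known point: k = z·y²/x = 131×9/16 = 1179/16 = 73.6875
Now evaluate at x=2, y=19:
z = k × 2 / 361 = (1179 × 2) / (16 × 361) = 2358/5776
≈ 0.4082

0.4082


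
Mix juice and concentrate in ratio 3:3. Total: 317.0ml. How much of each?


Total parts = 3 + 3 = 6
juice: 317.0 × 3/6 = 158.5ml
concentrate: 317.0 × 3/6 = 158.5ml
= 158.5ml and 158.5ml

158.5ml and 158.5ml


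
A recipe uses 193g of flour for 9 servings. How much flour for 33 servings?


Direct proportion: y/x = constant
k = 193/9 ≈ 21.4444
y₂ = k × 33 = 193 × 33 / 9 = 6369/9
≈ 707.67

707.67


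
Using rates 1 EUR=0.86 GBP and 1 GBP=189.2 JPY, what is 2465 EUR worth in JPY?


Step 1: 2465 EUR × 0.86 = 2119.90 GBP
Step 2: 2119.90 GBP × 189.2 = 401085.08 JPY
Implied rate EUR→JPY = 0.86 × 189.2 = 162.7120
= 401085.08 JPY

401085.08 JPY


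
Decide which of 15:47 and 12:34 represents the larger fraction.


15/47 = 0.3191
12/34 = 0.3529
0.3191 < 0.3529, so 15:47 is less
= 12:34

12:34


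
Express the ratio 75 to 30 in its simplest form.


GCD(75, 30) = 15
75/15 : 30/15
= 5:2

5:2


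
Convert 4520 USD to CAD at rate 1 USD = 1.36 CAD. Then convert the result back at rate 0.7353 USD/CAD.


Amount × rate = 4520 × 1.36 = 6147.20 CAD
Round-trip: 6147.20 × 0.7353 = 4520.04 USD
= 6147.20 CAD, then 4520.04 USD

6147.20 CAD, then 4520.04 USD


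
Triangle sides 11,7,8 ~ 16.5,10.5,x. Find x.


Scale factor = 16.5/11 = 1.5
Missing side = 8 × 1.5
= 12.0

12.0


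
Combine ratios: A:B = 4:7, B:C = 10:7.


Match B: multiply A:B by 10 → 40:70
Multiply B:C by 7 → 70:49
Combined: 40:70:49
GCD = 1
= 40:70:49

40:70:49


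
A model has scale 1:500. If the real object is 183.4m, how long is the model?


Model size = real / scale
= 183.4 / 500
= 0.3668 m

0.3668 m


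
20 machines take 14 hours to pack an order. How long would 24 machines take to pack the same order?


Inverse proportion: x × y = constant
k = 20 × 14 = 280
y₂ = k / 24 = 280 / 24
= 11.67

11.67


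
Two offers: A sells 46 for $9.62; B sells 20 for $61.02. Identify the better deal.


Deal A: $9.62/46 = $0.2091/unit
Deal B: $61.02/20 = $3.0510/unit
A is cheaper per unit
= Deal A

Deal A


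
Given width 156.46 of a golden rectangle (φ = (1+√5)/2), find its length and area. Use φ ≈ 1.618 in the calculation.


φ = (1 + √5) / 2 ≈ 1.618
Length = width × φ = 156.46 × 1.618 = 253.15228
≈ 253.15
Area = width × length = 156.46 × 253.15228 = 39608.2057288 ≈ 39608.21
= Length: 253.15, Area: 39608.21

Length: 253.15, Area: 39608.21


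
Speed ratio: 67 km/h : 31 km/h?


Ratio = 67:31
GCD = 1
Simplified = 67:31
Time ratio (same distance) = 31:67
Speed ratio = 67:31

67:31


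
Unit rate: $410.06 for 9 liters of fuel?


Unit rate = total / quantity
= 410.06 / 9
= $45.56 per unit

$45.56 per unit


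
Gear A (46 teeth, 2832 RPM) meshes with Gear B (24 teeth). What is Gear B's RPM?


Gear ratio = 46:24 = 23:12
RPM_B = RPM_A × (teeth_A / teeth_B)
= 2832 × (46/24)
= 5428.0 RPM

5428.0 RPM


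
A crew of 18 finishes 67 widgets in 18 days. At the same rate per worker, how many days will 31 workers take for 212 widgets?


Days ∝ work / workers, so d₂ = d₁ × (m₁/m₂) × (w₂/w₁)
Workers factor (inverse): 18/31 ≈ 0.5806
Work factor (direct): 212/67 ≈ 3.1642
d₂ = 18 × 18/31 × 212/67 = (18 × 18 × 212) / (31 × 67) = 68688/2077
≈ 33.07 days

33.07 days


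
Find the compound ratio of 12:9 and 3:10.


Compound ratio = (12×3) : (9×10)
= 36:90
GCD = 18
= 2:5

2:5


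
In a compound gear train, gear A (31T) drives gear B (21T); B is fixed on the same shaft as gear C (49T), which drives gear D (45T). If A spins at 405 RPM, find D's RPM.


Stage 1: RPM_B = RPM_A × t_A/t_B = 405 × 31/21 = 12555/21 ≈ 597.86
B and C share a shaft → RPM_C = RPM_B
Stage 2: RPM_D = RPM_C × t_C/t_D = RPM_A × (t_A×t_C)/(t_B×t_D)
Overall ratio = (31×49)/(21×45) = 1519/945
RPM_D = 405 × 1519/945 = 615195/945
= 651.00 RPM

651.00 RPM


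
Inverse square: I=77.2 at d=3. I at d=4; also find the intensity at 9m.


I₁d₁² = I₂d₂²
I at 4m = 77.2 × (3/4)² = 77.2 × 9/16 = 694.8/16 = 43.4250
I at 9m = 77.2 × (3/9)² = 77.2 × 9/81 = 694.8/81 ≈ 8.5778
= 43.4250 and 8.5778

43.4250 and 8.5778


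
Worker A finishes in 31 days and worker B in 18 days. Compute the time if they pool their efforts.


Rate of A = 1/31 per day
Rate of B = 1/18 per day
Combined rate = 1/31 + 1/18 = 49/558 ≈ 0.0878 per day
Days = 1 / combined rate = 558/49
≈ 11.39 days

11.39 days


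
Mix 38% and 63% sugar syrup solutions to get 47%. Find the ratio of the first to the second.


Let x parts of 38% mix with y parts of 63%.
38x + 63y = 47(x + y)
38x + 63y = 47x + 47y
x(38 - 47) = y(47 - 63)
x/y = (63 - 47)/(47 - 38) = 16/9
Simplify: 16:9
= 16:9

16:9


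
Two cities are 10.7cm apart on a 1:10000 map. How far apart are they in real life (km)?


Real distance = map distance × scale
= 10.7cm × 10000
= 107000 cm = 1070.0 m
= 1.070 km

1.070 km


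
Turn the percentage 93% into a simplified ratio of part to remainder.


93% means 93 parts out of 100; remainder = 7
Part : remainder = 93:7
GCD = 1
= 93:7

93:7


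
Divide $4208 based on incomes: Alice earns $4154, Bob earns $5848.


Total income = 4154 + 5848 = $10002
Alice: $4208 × 4154/10002 = $1747.65
Bob: $4208 × 5848/10002 = $2460.35
= Alice: $1747.65, Bob: $2460.35

Alice: $1747.65, Bob: $2460.35


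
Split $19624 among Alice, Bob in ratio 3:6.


Total parts = 3 + 6 = 9
Alice: 19624 × 3/9 = 6541.33
Bob: 19624 × 6/9 = 13082.67
= Alice: $6541.33, Bob: $13082.67

Alice: $6541.33, Bob: $13082.67


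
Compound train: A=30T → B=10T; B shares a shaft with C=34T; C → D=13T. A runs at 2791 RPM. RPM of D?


Stage 1: RPM_B = RPM_A × t_A/t_B = 2791 × 30/10 = 83730/10 = 8373.00
B and C share a shaft → RPM_C = RPM_B
Stage 2: RPM_D = RPM_C × t_C/t_D = RPM_A × (t_A×t_C)/(t_B×t_D)
Overall ratio = (30×34)/(10×13) = 1020/130
RPM_D = 2791 × 1020/130 = 2846820/130
≈ 21898.62 RPM

21898.62 RPM


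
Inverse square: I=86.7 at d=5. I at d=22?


I₁d₁² = I₂d₂²
I₂ = I₁ × (d₁/d₂)²
= 86.7 × (5/22)²
= 86.7 × 25/484
= 2167.5/484
≈ 4.4783

4.4783


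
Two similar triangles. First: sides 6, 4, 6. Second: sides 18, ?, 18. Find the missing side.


Scale factor = 18/6 = 3
Missing side = 4 × 3
= 12.0

12.0


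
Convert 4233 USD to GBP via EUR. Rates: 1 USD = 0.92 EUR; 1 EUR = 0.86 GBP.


Step 1: 4233 USD × 0.92 = 3894.36 EUR
Step 2: 3894.36 EUR × 0.86 = 3349.15 GBP
Implied rate USD→GBP = 0.92 × 0.86 = 0.7912
= 3349.15 GBP

3349.15 GBP


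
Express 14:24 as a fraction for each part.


Total parts = 14 + 24 = 38
First part: 14/38 = 7/19
Second part: 24/38 = 12/19
= 7/19 and 12/19

7/19 and 12/19


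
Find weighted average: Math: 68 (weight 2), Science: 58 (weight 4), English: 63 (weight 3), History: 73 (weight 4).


Numerator = 68×2 + 58×4 + 63×3 + 73×4
= 136 + 232 + 189 + 292
= 849
Total weight = 13
Weighted avg = 849/13
= 65.31

65.31


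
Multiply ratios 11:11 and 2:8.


Compound ratio = (11×2) : (11×8)
= 22:88
GCD = 22
= 1:4

1:4


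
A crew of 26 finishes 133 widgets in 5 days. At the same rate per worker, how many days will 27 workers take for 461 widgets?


Days ∝ work / workers, so d₂ = d₁ × (m₁/m₂) × (w₂/w₁)
Workers factor (inverse): 26/27 ≈ 0.9630
Work factor (direct): 461/133 ≈ 3.4662
d₂ = 5 × 26/27 × 461/133 = (5 × 26 × 461) / (27 × 133) = 59930/3591
≈ 16.69 days

16.69 days


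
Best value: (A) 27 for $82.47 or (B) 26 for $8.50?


Deal A: $82.47/27 = $3.0544/unit
Deal B: $8.50/26 = $0.3269/unit
B is cheaper per unit
= Deal B

Deal B


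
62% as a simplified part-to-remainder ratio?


62% means 62 parts out of 100; remainder = 38
Part : remainder = 62:38
GCD = 2
= 31:19

31:19


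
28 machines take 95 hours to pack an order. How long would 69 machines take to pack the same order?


Inverse proportion: x × y = constant
k = 28 × 95 = 2660
y₂ = k / 69 = 2660 / 69
= 38.55

38.55


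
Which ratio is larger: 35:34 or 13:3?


35/34 = 1.0294
13/3 = 4.3333
1.0294 < 4.3333, so 35:34 is less
= 13:3

13:3


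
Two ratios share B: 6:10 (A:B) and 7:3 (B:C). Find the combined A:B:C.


Match B: multiply A:B by 7 → 42:70
Multiply B:C by 10 → 70:30
Combined: 42:70:30
GCD = 2
= 21:35:15

21:35:15


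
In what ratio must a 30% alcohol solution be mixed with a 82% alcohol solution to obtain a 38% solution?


Let x parts of 30% mix with y parts of 82%.
30x + 82y = 38(x + y)
30x + 82y = 38x + 38y
x(30 - 38) = y(38 - 82)
x/y = (82 - 38)/(38 - 30) = 44/8
Simplify: 11:2
= 11:2

11:2


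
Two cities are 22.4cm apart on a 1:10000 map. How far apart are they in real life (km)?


Real distance = map distance × scale
= 22.4cm × 10000
= 224000 cm = 2240.0 m
= 2.240 km

2.240 km


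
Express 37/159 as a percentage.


Percentage = (part / whole) × 100
= (37 / 159) × 100
≈ 23.27%

23.27%


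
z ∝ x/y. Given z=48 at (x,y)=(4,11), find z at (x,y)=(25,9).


z = k·x/y
Solve for k using the known point: k = z·y/x = 48×11/4 = 528/4 = 132.0000
Now evaluate at x=25, y=9:
z = k × 25 / 9 = (528 × 25) / (4 × 9) = 13200/36
≈ 366.6667

366.6667


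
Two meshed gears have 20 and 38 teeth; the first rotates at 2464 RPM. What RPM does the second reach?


Gear ratio = 20:38 = 10:19
RPM_B = RPM_A × (teeth_A / teeth_B)
= 2464 × (20/38)
= 1296.8 RPM

1296.8 RPM


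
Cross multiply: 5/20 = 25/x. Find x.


Cross multiply: 5 × x = 20 × 25
5x = 500
x = 500 / 5
= 100.00

100.00


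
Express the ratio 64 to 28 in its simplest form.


GCD(64, 28) = 4
64/4 : 28/4
= 16:7

16:7


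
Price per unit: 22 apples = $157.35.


Unit rate = total / quantity
= 157.35 / 22
= $7.15 per unit

$7.15 per unit


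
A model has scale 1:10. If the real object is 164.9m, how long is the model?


Model size = real / scale
= 164.9 / 10
= 16.4900 m

16.4900 m


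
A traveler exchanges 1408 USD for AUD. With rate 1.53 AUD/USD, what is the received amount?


Amount × rate = 1408 × 1.53
= 2154.24 AUD

2154.24 AUD


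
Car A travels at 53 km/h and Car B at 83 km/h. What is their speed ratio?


Ratio = 53:83
GCD = 1
Simplified = 53:83
Time ratio (same distance) = 83:53
Speed ratio = 53:83

53:83


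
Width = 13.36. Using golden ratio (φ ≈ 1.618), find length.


φ = (1 + √5) / 2 ≈ 1.618
Length = width × φ = 13.36 × 1.618 = 21.61648
≈ 21.62

21.62


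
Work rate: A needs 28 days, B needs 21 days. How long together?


Rate of A = 1/28 per day
Rate of B = 1/21 per day
Combined rate = 1/28 + 1/21 = 49/588 ≈ 0.0833 per day
Days = 1 / combined rate = 588/49
= 12.00 days

12.00 days


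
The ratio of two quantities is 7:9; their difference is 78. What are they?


Let A = 7k, B = 9k.
9k - 7k = 78
2k = 78 → k = 78/2 = 39
A = 7×39 = 273, B = 9×39 = 351
= A = 273, B = 351

A = 273, B = 351


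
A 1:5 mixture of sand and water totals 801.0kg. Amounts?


Total parts = 1 + 5 = 6
sand: 801.0 × 1/6 = 133.5kg
water: 801.0 × 5/6 = 667.5kg
= 133.5kg and 667.5kg

133.5kg and 667.5kg


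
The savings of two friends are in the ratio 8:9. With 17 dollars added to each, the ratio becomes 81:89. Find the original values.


Let A = 8k, B = 9k.
(8k + 17) / (9k + 17) = 81/89
Cross-multiply: 89(8k + 17) = 81(9k + 17)
712k + 1513 = 729k + 1377
712k - 729k = 1377 - 1513
-17k = -136
k = -136/-17 = 8
A = 8×8 = 64, B = 9×8 = 72
= A = 64, B = 72

A = 64, B = 72


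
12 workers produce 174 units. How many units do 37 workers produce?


Direct proportion: y/x = constant
k = 174/12 = 14.5000
y₂ = k × 37 = 174 × 37 / 12 = 6438/12
= 536.50

536.50


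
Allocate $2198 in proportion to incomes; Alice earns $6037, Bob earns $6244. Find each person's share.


Total income = 6037 + 6244 = $12281
Alice: $2198 × 6037/12281 = $1080.48
Bob: $2198 × 6244/12281 = $1117.52
= Alice: $1080.48, Bob: $1117.52

Alice: $1080.48, Bob: $1117.52


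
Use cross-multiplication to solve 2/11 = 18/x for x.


Cross multiply: 2 × x = 11 × 18
2x = 198
x = 198 / 2
= 99.00

99.00


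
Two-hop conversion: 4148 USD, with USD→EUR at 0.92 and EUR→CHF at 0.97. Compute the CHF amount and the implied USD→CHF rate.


Step 1: 4148 USD × 0.92 = 3816.16 EUR
Step 2: 3816.16 EUR × 0.97 = 3701.68 CHF
Implied rate USD→CHF = 0.92 × 0.97 = 0.8924
= 3701.68 CHF; implied rate 0.8924 CHF/USD

3701.68 CHF; implied rate 0.8924 CHF/USD


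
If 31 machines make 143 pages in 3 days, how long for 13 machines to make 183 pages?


Days ∝ work / workers, so d₂ = d₁ × (m₁/m₂) × (w₂/w₁)
Workers factor (inverse): 31/13 ≈ 2.3846
Work factor (direct): 183/143 ≈ 1.2797
d₂ = 3 × 31/13 × 183/143 = (3 × 31 × 183) / (13 × 143) = 17019/1859
≈ 9.15 days

9.15 days


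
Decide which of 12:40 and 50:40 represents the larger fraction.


12/40 = 0.3000
50/40 = 1.2500
0.3000 < 1.2500, so 12:40 is less
= 50:40

50:40


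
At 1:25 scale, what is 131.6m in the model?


Model size = real / scale
= 131.6 / 25
= 5.2640 m

5.2640 m


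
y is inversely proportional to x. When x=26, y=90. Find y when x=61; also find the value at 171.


Inverse proportion: x × y = constant
k = 26 × 90 = 2340
At x=61: k/61 = 38.36
At x=171: k/171 = 13.68
= 38.36 and 13.68

38.36 and 13.68


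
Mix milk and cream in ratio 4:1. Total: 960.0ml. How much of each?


Total parts = 4 + 1 = 5
milk: 960.0 × 4/5 = 768.0ml
cream: 960.0 × 1/5 = 192.0ml
= 768.0ml and 192.0ml

768.0ml and 192.0ml


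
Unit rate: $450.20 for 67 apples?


Unit rate = total / quantity
= 450.20 / 67
= $6.72 per unit

$6.72 per unit


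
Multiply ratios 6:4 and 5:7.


Compound ratio = (6×5) : (4×7)
= 30:28
GCD = 2
= 15:14

15:14


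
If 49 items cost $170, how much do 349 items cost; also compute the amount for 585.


Direct proportion: y/x = constant
k = 170/49 ≈ 3.4694
y at x=349: k × 349 = 170 × 349 / 49 = 59330/49 ≈ 1210.82
y at x=585: k × 585 = 170 × 585 / 49 = 99450/49 ≈ 2029.59
= 1210.82 and 2029.59

1210.82 and 2029.59


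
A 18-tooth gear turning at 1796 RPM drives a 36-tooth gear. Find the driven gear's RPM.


Gear ratio = 18:36 = 1:2
RPM_B = RPM_A × (teeth_A / teeth_B)
= 1796 × (18/36)
= 898.0 RPM

898.0 RPM


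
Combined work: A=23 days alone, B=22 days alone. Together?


Rate of A = 1/23 per day
Rate of B = 1/22 per day
Combined rate = 1/23 + 1/22 = 45/506 ≈ 0.0889 per day
Days = 1 / combined rate = 506/45
≈ 11.24 days

11.24 days


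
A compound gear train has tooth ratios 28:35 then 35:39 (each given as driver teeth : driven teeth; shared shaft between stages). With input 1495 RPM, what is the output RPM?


Stage 1: RPM_B = RPM_A × t_A/t_B = 1495 × 28/35 = 41860/35 = 1196.00
B and C share a shaft → RPM_C = RPM_B
Stage 2: RPM_D = RPM_C × t_C/t_D = RPM_A × (t_A×t_C)/(t_B×t_D)
Overall ratio = (28×35)/(35×39) = 980/1365
RPM_D = 1495 × 980/1365 = 1465100/1365
≈ 1073.33 RPM

1073.33 RPM


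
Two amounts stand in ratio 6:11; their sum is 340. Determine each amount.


Let A = 6k, B = 11k.
6k + 11k = 340
17k = 340 → k = 340/17 = 20
A = 6×20 = 120, B = 11×20 = 220
= A = 120, B = 220

A = 120, B = 220


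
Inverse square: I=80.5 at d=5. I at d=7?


I₁d₁² = I₂d₂²
I₂ = I₁ × (d₁/d₂)²
= 80.5 × (5/7)²
= 80.5 × 25/49
= 2012.5/49
≈ 41.0714

41.0714


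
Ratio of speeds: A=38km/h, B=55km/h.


Ratio = 38:55
GCD = 1
Simplified = 38:55
Time ratio (same distance) = 55:38
Speed ratio = 38:55

38:55


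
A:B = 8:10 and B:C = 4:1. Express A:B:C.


Match B: multiply A:B by 4 → 32:40
Multiply B:C by 10 → 40:10
Combined: 32:40:10
GCD = 2
= 16:20:5

16:20:5


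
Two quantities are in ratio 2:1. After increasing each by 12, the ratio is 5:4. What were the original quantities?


Let A = 2k, B = 1k.
(2k + 12) / (1k + 12) = 5/4
Cross-multiply: 4(2k + 12) = 5(1k + 12)
8k + 48 = 5k + 60
8k - 5k = 60 - 48
3k = 12
k = 12/3 = 4
A = 2×4 = 8, B = 1×4 = 4
= A = 8, B = 4

A = 8, B = 4


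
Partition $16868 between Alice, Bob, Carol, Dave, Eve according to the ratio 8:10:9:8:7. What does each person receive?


Total parts = 8 + 10 + 9 + 8 + 7 = 42
Alice: 16868 × 8/42 = 3212.95
Bob: 16868 × 10/42 = 4016.19
Carol: 16868 × 9/42 = 3614.57
Dave: 16868 × 8/42 = 3212.95
Eve: 16868 × 7/42 = 2811.33
= Alice: $3212.95, Bob: $4016.19, Carol: $3614.57, Dave: $3212.95, Eve: $2811.33

Alice: $3212.95, Bob: $4016.19, Carol: $3614.57, Dave: $3212.95, Eve: $2811.33


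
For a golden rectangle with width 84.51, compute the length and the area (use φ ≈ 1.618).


φ = (1 + √5) / 2 ≈ 1.618
Length = width × φ = 84.51 × 1.618 = 136.73718
≈ 136.74
Area = width × length = 84.51 × 136.73718 = 11555.6590818 ≈ 11555.66
= Length: 136.74, Area: 11555.66

Length: 136.74, Area: 11555.66


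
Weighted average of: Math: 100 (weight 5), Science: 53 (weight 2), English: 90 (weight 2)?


Numerator = 100×5 + 53×2 + 90×2
= 500 + 106 + 180
= 786
Total weight = 9
Weighted avg = 786/9
= 87.33

87.33


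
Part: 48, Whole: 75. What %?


Percentage = (part / whole) × 100
= (48 / 75) × 100
= 64.00%

64.00%


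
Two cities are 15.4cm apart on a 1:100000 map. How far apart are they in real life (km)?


Real distance = map distance × scale
= 15.4cm × 100000
= 1540000 cm = 15400.0 m
= 15.400 km

15.400 km


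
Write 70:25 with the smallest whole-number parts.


GCD(70, 25) = 5
70/5 : 25/5
= 14:5

14:5


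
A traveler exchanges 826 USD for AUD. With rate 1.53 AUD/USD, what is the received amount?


Amount × rate = 826 × 1.53
= 1263.78 AUD

1263.78 AUD


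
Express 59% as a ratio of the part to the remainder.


59% means 59 parts out of 100; remainder = 41
Part : remainder = 59:41
GCD = 1
= 59:41

59:41


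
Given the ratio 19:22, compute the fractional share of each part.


Total parts = 19 + 22 = 41
First part: 19/41 = 19/41
Second part: 22/41 = 22/41
= 19/41 and 22/41

19/41 and 22/41


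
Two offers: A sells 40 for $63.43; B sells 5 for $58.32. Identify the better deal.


Deal A: $63.43/40 = $1.5858/unit
Deal B: $58.32/5 = $11.6640/unit
A is cheaper per unit
= Deal A

Deal A


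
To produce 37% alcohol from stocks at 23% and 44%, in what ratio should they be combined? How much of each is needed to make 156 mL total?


Let x parts of 23% mix with y parts of 44%.
23x + 44y = 37(x + y)
23x + 44y = 37x + 37y
x(23 - 37) = y(37 - 44)
x/y = (44 - 37)/(37 - 23) = 7/14
Simplify: 1:2
Total parts = 3; one part = 156/3 = 52.00 mL
23% solution: 1×52.00 = 52.00 mL
44% solution: 2×52.00 = 104.00 mL
= ratio 1:2; 52.00 mL and 104.00 mL

ratio 1:2; 52.00 mL and 104.00 mL


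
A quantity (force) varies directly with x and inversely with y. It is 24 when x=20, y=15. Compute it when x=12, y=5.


z = k·x/y
Solve for k using the known point: k = z·y/x = 24×15/20 = 360/20 = 18.0000
Now evaluate at x=12, y=5:
z = k × 12 / 5 = (360 × 12) / (20 × 5) = 4320/100
= 43.2000

43.2000


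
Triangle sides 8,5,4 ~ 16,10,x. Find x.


Scale factor = 16/8 = 2
Missing side = 4 × 2
= 8.0

8.0


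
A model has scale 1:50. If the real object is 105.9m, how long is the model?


Model size = real / scale
= 105.9 / 50
= 2.1180 m

2.1180 m


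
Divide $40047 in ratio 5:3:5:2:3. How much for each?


Total parts = 5 + 3 + 5 + 2 + 3 = 18
Part 1: 40047 × 5/18 = 11124.17
Part 2: 40047 × 3/18 = 6674.50
Part 3: 40047 × 5/18 = 11124.17
Part 4: 40047 × 2/18 = 4449.67
Part 5: 40047 × 3/18 = 6674.50
= Part 1: $11124.17, Part 2: $6674.50, Part 3: $11124.17, Part 4: $4449.67, Part 5: $6674.50

Part 1: $11124.17, Part 2: $6674.50, Part 3: $11124.17, Part 4: $4449.67, Part 5: $6674.50


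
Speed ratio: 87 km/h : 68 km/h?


Ratio = 87:68
GCD = 1
Simplified = 87:68
Time ratio (same distance) = 68:87
Speed ratio = 87:68

87:68


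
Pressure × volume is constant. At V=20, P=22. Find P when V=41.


Inverse proportion: x × y = constant
k = 20 × 22 = 440
y₂ = k / 41 = 440 / 41
= 10.73

10.73


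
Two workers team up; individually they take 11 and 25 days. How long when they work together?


Rate of A = 1/11 per day
Rate of B = 1/25 per day
Combined rate = 1/11 + 1/25 = 36/275 ≈ 0.1309 per day
Days = 1 / combined rate = 275/36
≈ 7.64 days

7.64 days


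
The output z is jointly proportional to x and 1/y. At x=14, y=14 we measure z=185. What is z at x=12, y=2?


z = k·x/y
Solve for k using the known point: k = z·y/x = 185×14/14 = 2590/14 = 185.0000
Now evaluate at x=12, y=2:
z = k × 12 / 2 = (2590 × 12) / (14 × 2) = 31080/28
= 1110.0000

1110.0000


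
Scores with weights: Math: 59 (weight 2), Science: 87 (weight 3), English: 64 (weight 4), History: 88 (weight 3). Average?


Numerator = 59×2 + 87×3 + 64×4 + 88×3
= 118 + 261 + 256 + 264
= 899
Total weight = 12
Weighted avg = 899/12
= 74.92

74.92


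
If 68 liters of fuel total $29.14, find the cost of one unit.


Unit rate = total / quantity
= 29.14 / 68
= $0.43 per unit

$0.43 per unit


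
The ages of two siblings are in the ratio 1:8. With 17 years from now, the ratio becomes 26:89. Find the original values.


Let A = 1k, B = 8k.
(1k + 17) / (8k + 17) = 26/89
Cross-multiply: 89(1k + 17) = 26(8k + 17)
89k + 1513 = 208k + 442
89k - 208k = 442 - 1513
-119k = -1071
k = -1071/-119 = 9
A = 1×9 = 9, B = 8×9 = 72
= A = 9, B = 72

A = 9, B = 72


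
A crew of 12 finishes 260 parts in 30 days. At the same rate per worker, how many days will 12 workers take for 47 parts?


Days ∝ work / workers, so d₂ = d₁ × (m₁/m₂) × (w₂/w₁)
Workers factor (inverse): 12/12 = 1.0000
Work factor (direct): 47/260 ≈ 0.1808
d₂ = 30 × 12/12 × 47/260 = (30 × 12 × 47) / (12 × 260) = 16920/3120
≈ 5.42 days

5.42 days


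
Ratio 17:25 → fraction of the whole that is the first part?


Total parts = 17 + 25 = 42
First part: 17/42 = 17/42
= 17/42

17/42


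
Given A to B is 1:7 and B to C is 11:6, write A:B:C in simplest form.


Match B: multiply A:B by 11 → 11:77
Multiply B:C by 7 → 77:42
Combined: 11:77:42
GCD = 1
= 11:77:42

11:77:42


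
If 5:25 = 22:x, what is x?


Cross multiply: 5 × x = 25 × 22
5x = 550
x = 550 / 5
= 110.00

110.00


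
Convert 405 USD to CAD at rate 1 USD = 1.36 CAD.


Amount × rate = 405 × 1.36
= 550.80 CAD

550.80 CAD


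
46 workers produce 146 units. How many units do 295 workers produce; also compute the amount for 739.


Direct proportion: y/x = constant
k = 146/46 ≈ 3.1739
y at x=295: k × 295 = 146 × 295 / 46 = 43070/46 ≈ 936.30
y at x=739: k × 739 = 146 × 739 / 46 = 107894/46 ≈ 2345.52
= 936.30 and 2345.52

936.30 and 2345.52


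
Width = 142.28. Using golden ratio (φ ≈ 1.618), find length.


φ = (1 + √5) / 2 ≈ 1.618
Length = width × φ = 142.28 × 1.618 = 230.20904
≈ 230.21

230.21


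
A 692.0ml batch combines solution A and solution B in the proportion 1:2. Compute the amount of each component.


Total parts = 1 + 2 = 3
solution A: 692.0 × 1/3 = 230.7ml
solution B: 692.0 × 2/3 = 461.3ml
= 230.7ml and 461.3ml

230.7ml and 461.3ml


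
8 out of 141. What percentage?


Percentage = (part / whole) × 100
= (8 / 141) × 100
≈ 5.67%

5.67%


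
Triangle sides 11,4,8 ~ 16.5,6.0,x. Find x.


Scale factor = 16.5/11 = 1.5
Missing side = 8 × 1.5
= 12.0

12.0


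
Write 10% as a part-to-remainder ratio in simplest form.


10% means 10 parts out of 100; remainder = 90
Part : remainder = 10:90
GCD = 10
= 1:9

1:9


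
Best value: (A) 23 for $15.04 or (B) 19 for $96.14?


Deal A: $15.04/23 = $0.6539/unit
Deal B: $96.14/19 = $5.0600/unit
A is cheaper per unit
= Deal A

Deal A


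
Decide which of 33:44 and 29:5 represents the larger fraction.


33/44 = 0.7500
29/5 = 5.8000
0.7500 < 5.8000, so 33:44 is less
= 29:5

29:5


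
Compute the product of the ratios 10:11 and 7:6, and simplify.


Compound ratio = (10×7) : (11×6)
= 70:66
GCD = 2
= 35:33

35:33


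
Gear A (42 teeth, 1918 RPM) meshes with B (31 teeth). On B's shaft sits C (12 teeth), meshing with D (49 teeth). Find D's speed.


Stage 1: RPM_B = RPM_A × t_A/t_B = 1918 × 42/31 = 80556/31 ≈ 2598.58
B and C share a shaft → RPM_C = RPM_B
Stage 2: RPM_D = RPM_C × t_C/t_D = RPM_A × (t_A×t_C)/(t_B×t_D)
Overall ratio = (42×12)/(31×49) = 504/1519
RPM_D = 1918 × 504/1519 = 966672/1519
≈ 636.39 RPM

636.39 RPM


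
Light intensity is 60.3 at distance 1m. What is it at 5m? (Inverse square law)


I₁d₁² = I₂d₂²
I₂ = I₁ × (d₁/d₂)²
= 60.3 × (1/5)²
= 60.3 × 1/25
= 60.3/25
= 2.4120

2.4120


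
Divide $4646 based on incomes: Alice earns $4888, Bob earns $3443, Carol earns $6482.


Total income = 4888 + 3443 + 6482 = $14813
Alice: $4646 × 4888/14813 = $1533.09
Bob: $4646 × 3443/14813 = $1079.87
Carol: $4646 × 6482/14813 = $2033.04
= Alice: $1533.09, Bob: $1079.87, Carol: $2033.04

Alice: $1533.09, Bob: $1079.87, Carol: $2033.04


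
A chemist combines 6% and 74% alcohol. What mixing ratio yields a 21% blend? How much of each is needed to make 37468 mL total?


Let x parts of 6% mix with y parts of 74%.
6x + 74y = 21(x + y)
6x + 74y = 21x + 21y
x(6 - 21) = y(21 - 74)
x/y = (74 - 21)/(21 - 6) = 53/15
Simplify: 53:15
Total parts = 68; one part = 37468/68 = 551.00 mL
6% solution: 53×551.00 = 29203.00 mL
74% solution: 15×551.00 = 8265.00 mL
= ratio 53:15; 29203.00 mL and 8265.00 mL

ratio 53:15; 29203.00 mL and 8265.00 mL


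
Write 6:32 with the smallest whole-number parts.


GCD(6, 32) = 2
6/2 : 32/2
= 3:16

3:16


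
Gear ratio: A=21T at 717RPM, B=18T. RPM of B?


Gear ratio = 21:18 = 7:6
RPM_B = RPM_A × (teeth_A / teeth_B)
= 717 × (21/18)
= 836.5 RPM

836.5 RPM


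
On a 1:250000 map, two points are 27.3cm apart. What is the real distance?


Real distance = map distance × scale
= 27.3cm × 250000
= 6825000 cm = 68250.0 m
= 68.250 km

68.250 km


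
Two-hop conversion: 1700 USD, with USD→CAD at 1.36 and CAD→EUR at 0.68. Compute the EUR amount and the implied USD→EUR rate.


Step 1: 1700 USD × 1.36 = 2312.00 CAD
Step 2: 2312.00 CAD × 0.68 = 1572.16 EUR
Implied rate USD→EUR = 1.36 × 0.68 = 0.9248
= 1572.16 EUR; implied rate 0.9248 EUR/USD

1572.16 EUR; implied rate 0.9248 EUR/USD


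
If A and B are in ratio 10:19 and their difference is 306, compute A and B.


Let A = 10k, B = 19k.
19k - 10k = 306
9k = 306 → k = 306/9 = 34
A = 10×34 = 340, B = 19×34 = 646
= A = 340, B = 646

A = 340, B = 646


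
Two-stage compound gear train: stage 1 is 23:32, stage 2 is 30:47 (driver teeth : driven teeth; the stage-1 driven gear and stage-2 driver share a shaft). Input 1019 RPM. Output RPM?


Stage 1: RPM_B = RPM_A × t_A/t_B = 1019 × 23/32 = 23437/32 ≈ 732.41
B and C share a shaft → RPM_C = RPM_B
Stage 2: RPM_D = RPM_C × t_C/t_D = RPM_A × (t_A×t_C)/(t_B×t_D)
Overall ratio = (23×30)/(32×47) = 690/1504
RPM_D = 1019 × 690/1504 = 703110/1504
≈ 467.49 RPM

467.49 RPM


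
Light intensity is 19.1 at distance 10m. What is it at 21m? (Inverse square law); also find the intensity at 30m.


I₁d₁² = I₂d₂²
I at 21m = 19.1 × (10/21)² = 19.1 × 100/441 = 1910/441 ≈ 4.3311
I at 30m = 19.1 × (10/30)² = 19.1 × 100/900 = 1910/900 ≈ 2.1222
= 4.3311 and 2.1222

4.3311 and 2.1222


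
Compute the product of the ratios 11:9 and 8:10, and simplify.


Compound ratio = (11×8) : (9×10)
= 88:90
GCD = 2
= 44:45

44:45


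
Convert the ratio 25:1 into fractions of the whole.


Total parts = 25 + 1 = 26
First part: 25/26 = 25/26
Second part: 1/26 = 1/26
= 25/26 and 1/26

25/26 and 1/26


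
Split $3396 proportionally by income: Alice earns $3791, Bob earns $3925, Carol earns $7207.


Total income = 3791 + 3925 + 7207 = $14923
Alice: $3396 × 3791/14923 = $862.71
Bob: $3396 × 3925/14923 = $893.21
Carol: $3396 × 7207/14923 = $1640.08
= Alice: $862.71, Bob: $893.21, Carol: $1640.08

Alice: $862.71, Bob: $893.21, Carol: $1640.08


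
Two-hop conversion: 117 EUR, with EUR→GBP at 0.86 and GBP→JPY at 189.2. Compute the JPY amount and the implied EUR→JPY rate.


Step 1: 117 EUR × 0.86 = 100.62 GBP
Step 2: 100.62 GBP × 189.2 = 19037.30 JPY
Implied rate EUR→JPY = 0.86 × 189.2 = 162.7120
= 19037.30 JPY; implied rate 162.7120 JPY/EUR

19037.30 JPY; implied rate 162.7120 JPY/EUR


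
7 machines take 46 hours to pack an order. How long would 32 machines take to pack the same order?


Inverse proportion: x × y = constant
k = 7 × 46 = 322
y₂ = k / 32 = 322 / 32
= 10.06

10.06


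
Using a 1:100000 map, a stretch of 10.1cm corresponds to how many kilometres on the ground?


Real distance = map distance × scale
= 10.1cm × 100000
= 1010000 cm = 10100.0 m
= 10.100 km

10.100 km


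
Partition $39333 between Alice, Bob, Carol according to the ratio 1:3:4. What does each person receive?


Total parts = 1 + 3 + 4 = 8
Alice: 39333 × 1/8 = 4916.63
Bob: 39333 × 3/8 = 14749.88
Carol: 39333 × 4/8 = 19666.50
= Alice: $4916.63, Bob: $14749.88, Carol: $19666.50

Alice: $4916.63, Bob: $14749.88, Carol: $19666.50


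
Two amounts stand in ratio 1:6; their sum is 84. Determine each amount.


Let A = 1k, B = 6k.
1k + 6k = 84
7k = 84 → k = 84/7 = 12
A = 1×12 = 12, B = 6×12 = 72
= A = 12, B = 72

A = 12, B = 72


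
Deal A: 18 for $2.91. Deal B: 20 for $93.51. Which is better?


Deal A: $2.91/18 = $0.1617/unit
Deal B: $93.51/20 = $4.6755/unit
A is cheaper per unit
= Deal A

Deal A


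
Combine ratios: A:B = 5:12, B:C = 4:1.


Match B: multiply A:B by 4 → 20:48
Multiply B:C by 12 → 48:12
Combined: 20:48:12
GCD = 4
= 5:12:3

5:12:3


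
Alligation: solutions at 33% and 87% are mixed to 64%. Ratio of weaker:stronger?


Let x parts of 33% mix with y parts of 87%.
33x + 87y = 64(x + y)
33x + 87y = 64x + 64y
x(33 - 64) = y(64 - 87)
x/y = (87 - 64)/(64 - 33) = 23/31
Simplify: 23:31
= 23:31

23:31


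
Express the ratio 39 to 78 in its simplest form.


GCD(39, 78) = 39
39/39 : 78/39
= 1:2

1:2


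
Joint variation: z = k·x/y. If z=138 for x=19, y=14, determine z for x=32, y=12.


z = k·x/y
Solve for k using the known point: k = z·y/x = 138×14/19 = 1932/19 ≈ 101.6842
Now evaluate at x=32, y=12:
z = k × 32 / 12 = (1932 × 32) / (19 × 12) = 61824/228
≈ 271.1579

271.1579


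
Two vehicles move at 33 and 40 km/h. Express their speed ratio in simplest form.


Ratio = 33:40
GCD = 1
Simplified = 33:40
Time ratio (same distance) = 40:33
Speed ratio = 33:40

33:40


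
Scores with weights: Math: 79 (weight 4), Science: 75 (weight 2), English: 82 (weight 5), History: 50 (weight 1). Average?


Numerator = 79×4 + 75×2 + 82×5 + 50×1
= 316 + 150 + 410 + 50
= 926
Total weight = 12
Weighted avg = 926/12
= 77.17

77.17


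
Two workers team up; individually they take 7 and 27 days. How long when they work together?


Rate of A = 1/7 per day
Rate of B = 1/27 per day
Combined rate = 1/7 + 1/27 = 34/189 ≈ 0.1799 per day
Days = 1 / combined rate = 189/34
≈ 5.56 days

5.56 days


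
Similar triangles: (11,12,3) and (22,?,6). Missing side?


Scale factor = 22/11 = 2
Missing side = 12 × 2
= 24.0

24.0


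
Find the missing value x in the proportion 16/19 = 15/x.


Cross multiply: 16 × x = 19 × 15
16x = 285
x = 285 / 16
= 17.81

17.81


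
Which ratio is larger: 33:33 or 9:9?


33/33 = 1.0000
9/9 = 1.0000
They are equal
= equal

equal


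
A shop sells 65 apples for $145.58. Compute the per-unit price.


Unit rate = total / quantity
= 145.58 / 65
= $2.24 per unit

$2.24 per unit


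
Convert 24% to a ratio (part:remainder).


24% means 24 parts out of 100; remainder = 76
Part : remainder = 24:76
GCD = 4
= 6:19

6:19


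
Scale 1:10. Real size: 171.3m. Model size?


Model size = real / scale
= 171.3 / 10
= 17.1300 m

17.1300 m


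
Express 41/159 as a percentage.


Percentage = (part / whole) × 100
= (41 / 159) × 100
≈ 25.79%

25.79%


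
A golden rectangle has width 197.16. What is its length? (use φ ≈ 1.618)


φ = (1 + √5) / 2 ≈ 1.618
Length = width × φ = 197.16 × 1.618 = 319.00488
≈ 319.00

319.00


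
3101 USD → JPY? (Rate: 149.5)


Amount × rate = 3101 × 149.5
= 463599.50 JPY

463599.50 JPY


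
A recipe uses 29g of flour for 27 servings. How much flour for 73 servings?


Direct proportion: y/x = constant
k = 29/27 ≈ 1.0741
y₂ = k × 73 = 29 × 73 / 27 = 2117/27
≈ 78.41

78.41


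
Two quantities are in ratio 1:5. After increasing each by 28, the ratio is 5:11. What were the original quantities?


Let A = 1k, B = 5k.
(1k + 28) / (5k + 28) = 5/11
Cross-multiply: 11(1k + 28) = 5(5k + 28)
11k + 308 = 25k + 140
11k - 25k = 140 - 308
-14k = -168
k = -168/-14 = 12
A = 1×12 = 12, B = 5×12 = 60
= A = 12, B = 60

A = 12, B = 60


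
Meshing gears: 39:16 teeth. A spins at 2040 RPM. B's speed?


Gear ratio = 39:16 = 39:16
RPM_B = RPM_A × (teeth_A / teeth_B)
= 2040 × (39/16)
= 4972.5 RPM

4972.5 RPM


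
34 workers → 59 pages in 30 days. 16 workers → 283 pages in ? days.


Days ∝ work / workers, so d₂ = d₁ × (m₁/m₂) × (w₂/w₁)
Workers factor (inverse): 34/16 = 2.1250
Work factor (direct): 283/59 ≈ 4.7966
d₂ = 30 × 34/16 × 283/59 = (30 × 34 × 283) / (16 × 59) = 288660/944
≈ 305.78 days

305.78 days


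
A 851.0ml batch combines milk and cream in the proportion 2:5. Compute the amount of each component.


Total parts = 2 + 5 = 7
milk: 851.0 × 2/7 = 243.1ml
cream: 851.0 × 5/7 = 607.9ml
= 243.1ml and 607.9ml

243.1ml and 607.9ml


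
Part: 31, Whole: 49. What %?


Percentage = (part / whole) × 100
= (31 / 49) × 100
≈ 63.27%

63.27%


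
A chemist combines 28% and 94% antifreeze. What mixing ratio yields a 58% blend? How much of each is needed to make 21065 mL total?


Let x parts of 28% mix with y parts of 94%.
28x + 94y = 58(x + y)
28x + 94y = 58x + 58y
x(28 - 58) = y(58 - 94)
x/y = (94 - 58)/(58 - 28) = 36/30
Simplify: 6:5
Total parts = 11; one part = 21065/11 = 1915.00 mL
28% solution: 6×1915.00 = 11490.00 mL
94% solution: 5×1915.00 = 9575.00 mL
= ratio 6:5; 11490.00 mL and 9575.00 mL

ratio 6:5; 11490.00 mL and 9575.00 mL


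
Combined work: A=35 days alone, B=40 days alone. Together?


Rate of A = 1/35 per day
Rate of B = 1/40 per day
Combined rate = 1/35 + 1/40 = 75/1400 ≈ 0.0536 per day
Days = 1 / combined rate = 1400/75
≈ 18.67 days

18.67 days


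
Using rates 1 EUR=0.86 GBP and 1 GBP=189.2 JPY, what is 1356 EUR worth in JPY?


Step 1: 1356 EUR × 0.86 = 1166.16 GBP
Step 2: 1166.16 GBP × 189.2 = 220637.47 JPY
Implied rate EUR→JPY = 0.86 × 189.2 = 162.7120
= 220637.47 JPY

220637.47 JPY
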